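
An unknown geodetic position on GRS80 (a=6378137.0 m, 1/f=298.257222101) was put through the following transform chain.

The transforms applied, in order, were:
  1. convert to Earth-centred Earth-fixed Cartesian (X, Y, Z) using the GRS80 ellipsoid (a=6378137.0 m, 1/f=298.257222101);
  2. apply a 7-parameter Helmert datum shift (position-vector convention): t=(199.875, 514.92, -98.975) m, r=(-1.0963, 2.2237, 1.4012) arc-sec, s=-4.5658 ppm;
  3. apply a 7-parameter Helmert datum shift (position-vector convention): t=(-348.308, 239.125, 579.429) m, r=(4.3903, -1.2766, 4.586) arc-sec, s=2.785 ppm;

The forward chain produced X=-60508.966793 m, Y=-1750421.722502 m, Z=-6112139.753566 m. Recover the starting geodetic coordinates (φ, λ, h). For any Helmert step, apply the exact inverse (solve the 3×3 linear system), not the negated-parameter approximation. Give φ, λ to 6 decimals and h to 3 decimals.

start: X=-60508.9668, Y=-1750421.7225, Z=-6112139.7536 m
→ Helmert⁻¹: X=-60237.2495, Y=-1750784.7393, Z=-6112664.5208
→ Helmert⁻¹: X=-60383.3985, Y=-1751274.7567, Z=-6112603.4137
→ geod (Bowring, a=6378137.000): φ=-74.10550800°, λ=-91.97475800°, h=446.4030 m

φ=-74.105508°, λ=-91.974758°, h=446.403 m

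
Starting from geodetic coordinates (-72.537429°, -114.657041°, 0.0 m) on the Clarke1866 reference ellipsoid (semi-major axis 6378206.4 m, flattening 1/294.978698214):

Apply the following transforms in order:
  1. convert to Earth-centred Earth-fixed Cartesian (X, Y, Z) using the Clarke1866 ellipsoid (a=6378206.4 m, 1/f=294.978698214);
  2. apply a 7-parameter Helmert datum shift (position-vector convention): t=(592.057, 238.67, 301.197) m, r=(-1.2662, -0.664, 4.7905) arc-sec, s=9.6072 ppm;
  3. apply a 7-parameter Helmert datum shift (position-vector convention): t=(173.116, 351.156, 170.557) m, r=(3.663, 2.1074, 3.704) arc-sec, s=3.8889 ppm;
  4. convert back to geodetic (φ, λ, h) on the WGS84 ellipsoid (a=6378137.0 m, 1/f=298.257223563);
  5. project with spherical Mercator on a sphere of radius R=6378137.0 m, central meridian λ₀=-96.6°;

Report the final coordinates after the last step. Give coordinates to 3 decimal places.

E=-2008570.193 m, N=-11951587.851 m

start: φ=-72.537429°, λ=-114.657041°, h=0.000 m
→ ECEF (a=6378206.400, f=1/294.978698214): X=-800959.6087, Y=-1744855.9678, Z=-6061769.4309
→ Helmert 7p (PV): X=-800315.2080, Y=-1744689.8752, Z=-6061518.3377
→ Helmert 7p (PV): X=-800175.8045, Y=-1744252.2306, Z=-6061394.1601
→ geod (Bowring, a=6378137.000): φ=-72.54268154°, λ=-114.64329303°, h=-767.7332 m
→ merc (R=6378137.0, λ₀=-96.6°): E=-2008570.1928, N=-11951587.8513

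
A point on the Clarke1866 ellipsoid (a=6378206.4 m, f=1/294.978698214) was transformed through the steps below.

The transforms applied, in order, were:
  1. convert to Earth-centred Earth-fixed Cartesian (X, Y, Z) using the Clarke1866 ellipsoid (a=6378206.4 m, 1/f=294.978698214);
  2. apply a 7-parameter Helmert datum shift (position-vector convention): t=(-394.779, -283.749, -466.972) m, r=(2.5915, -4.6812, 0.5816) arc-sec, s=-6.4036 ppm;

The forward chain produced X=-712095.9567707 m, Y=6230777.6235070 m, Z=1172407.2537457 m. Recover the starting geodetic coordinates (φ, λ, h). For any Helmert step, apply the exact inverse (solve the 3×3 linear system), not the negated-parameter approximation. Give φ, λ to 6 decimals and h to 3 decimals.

start: X=-712095.9568, Y=6230777.6235, Z=1172407.2537 m
→ Helmert⁻¹: X=-711661.5483, Y=6231118.0159, Z=1172819.6002
→ geod (Bowring, a=6378206.400): φ=10.66270500°, λ=96.51557000°, h=2872.6020 m

φ=10.662705°, λ=96.515570°, h=2872.602 m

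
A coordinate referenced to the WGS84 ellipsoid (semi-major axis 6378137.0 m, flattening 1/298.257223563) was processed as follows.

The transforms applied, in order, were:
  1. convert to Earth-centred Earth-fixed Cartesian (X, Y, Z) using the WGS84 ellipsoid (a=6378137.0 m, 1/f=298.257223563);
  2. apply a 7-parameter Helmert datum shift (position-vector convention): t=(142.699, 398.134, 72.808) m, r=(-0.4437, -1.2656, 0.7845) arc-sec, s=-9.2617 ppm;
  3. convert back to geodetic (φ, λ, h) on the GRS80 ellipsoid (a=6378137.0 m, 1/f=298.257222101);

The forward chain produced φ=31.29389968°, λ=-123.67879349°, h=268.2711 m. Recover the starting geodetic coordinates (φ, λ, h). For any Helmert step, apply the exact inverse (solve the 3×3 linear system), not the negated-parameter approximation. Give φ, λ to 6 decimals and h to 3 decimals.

start: φ=31.293900°, λ=-123.678793°, h=268.271 m
→ ECEF (a=6378137.000, f=1/298.257222101): X=-3025199.4791, Y=-4539734.4029, Z=3293920.7037
→ Helmert⁻¹: X=-3025367.2555, Y=-4540170.1656, Z=3293887.1992
→ geod (Bowring, a=6378137.000): φ=31.29150700°, λ=-123.67772200°, h=640.2440 m

φ=31.291507°, λ=-123.677722°, h=640.244 m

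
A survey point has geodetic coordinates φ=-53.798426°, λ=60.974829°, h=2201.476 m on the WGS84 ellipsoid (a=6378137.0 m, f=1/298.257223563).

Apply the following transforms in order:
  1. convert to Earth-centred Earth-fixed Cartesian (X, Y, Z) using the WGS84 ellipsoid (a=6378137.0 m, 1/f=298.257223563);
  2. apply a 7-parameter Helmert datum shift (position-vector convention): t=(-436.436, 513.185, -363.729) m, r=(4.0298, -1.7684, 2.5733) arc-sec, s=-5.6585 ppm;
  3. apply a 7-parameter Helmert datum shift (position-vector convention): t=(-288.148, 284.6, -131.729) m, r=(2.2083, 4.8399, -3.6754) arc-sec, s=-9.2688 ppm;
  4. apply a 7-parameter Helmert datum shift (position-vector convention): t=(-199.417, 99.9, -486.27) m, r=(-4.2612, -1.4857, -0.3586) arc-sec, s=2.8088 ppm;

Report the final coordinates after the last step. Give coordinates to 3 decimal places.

start: φ=-53.798426°, λ=60.974829°, h=2201.476 m
→ ECEF (a=6378137.000, f=1/298.257223563): X=1832403.8246, Y=3302321.7502, Z=-5125300.9565
→ Helmert 7p (PV): X=1831959.7626, Y=3302939.2420, Z=-5125555.4569
→ Helmert 7p (PV): X=1831593.2211, Y=3303215.4590, Z=-5125647.3024
→ Helmert 7p (PV): X=1831441.6110, Y=3303215.5624, Z=-5126203.0174

X=1831441.611 m, Y=3303215.562 m, Z=-5126203.017 m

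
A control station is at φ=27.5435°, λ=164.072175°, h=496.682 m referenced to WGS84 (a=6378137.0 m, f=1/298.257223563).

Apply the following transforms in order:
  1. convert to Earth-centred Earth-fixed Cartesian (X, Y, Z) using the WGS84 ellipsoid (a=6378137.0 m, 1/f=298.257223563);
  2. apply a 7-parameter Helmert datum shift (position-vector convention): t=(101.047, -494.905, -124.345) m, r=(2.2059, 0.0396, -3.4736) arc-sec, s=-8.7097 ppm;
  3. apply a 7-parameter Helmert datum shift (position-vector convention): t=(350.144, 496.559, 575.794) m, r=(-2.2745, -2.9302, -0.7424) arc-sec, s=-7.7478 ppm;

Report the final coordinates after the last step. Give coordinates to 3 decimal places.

start: φ=27.543500°, λ=164.072175°, h=496.682 m
→ ECEF (a=6378137.000, f=1/298.257223563): X=-5442443.8968, Y=1553178.8462, Z=2931974.7899
→ Helmert 7p (PV): X=-5442268.7288, Y=1552730.7104, Z=2931842.5634
→ Helmert 7p (PV): X=-5441912.4800, Y=1553267.1565, Z=2932301.2078

X=-5441912.480 m, Y=1553267.157 m, Z=2932301.208 m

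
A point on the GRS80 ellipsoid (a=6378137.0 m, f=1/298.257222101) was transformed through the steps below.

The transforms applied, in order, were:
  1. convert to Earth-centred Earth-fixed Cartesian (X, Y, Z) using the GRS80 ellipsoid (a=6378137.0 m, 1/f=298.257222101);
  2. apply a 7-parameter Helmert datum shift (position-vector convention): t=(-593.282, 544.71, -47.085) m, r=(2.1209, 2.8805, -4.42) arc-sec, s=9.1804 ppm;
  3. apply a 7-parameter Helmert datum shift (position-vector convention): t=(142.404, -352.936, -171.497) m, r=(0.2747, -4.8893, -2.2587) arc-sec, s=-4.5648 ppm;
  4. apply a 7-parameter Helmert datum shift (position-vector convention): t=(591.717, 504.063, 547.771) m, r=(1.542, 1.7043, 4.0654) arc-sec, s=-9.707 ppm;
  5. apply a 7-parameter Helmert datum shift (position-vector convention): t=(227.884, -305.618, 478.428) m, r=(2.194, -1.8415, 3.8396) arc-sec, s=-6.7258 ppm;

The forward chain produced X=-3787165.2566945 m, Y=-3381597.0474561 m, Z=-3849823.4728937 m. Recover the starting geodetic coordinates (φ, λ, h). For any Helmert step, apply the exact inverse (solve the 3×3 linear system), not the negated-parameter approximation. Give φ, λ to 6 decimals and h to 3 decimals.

φ=-37.358245°, λ=-138.237186°, h=2416.026 m

start: X=-3787165.2567, Y=-3381597.0475, Z=-3849823.4729 m
→ Helmert⁻¹: X=-3787515.9309, Y=-3381284.6217, Z=-3850258.0170
→ Helmert⁻¹: X=-3788179.2546, Y=-3381775.6368, Z=-3850849.1871
→ Helmert⁻¹: X=-3788393.1973, Y=-3381484.7493, Z=-3850600.9643
→ Helmert⁻¹: X=-3787638.8945, Y=-3382119.1684, Z=-3850536.6482
→ geod (Bowring, a=6378137.000): φ=-37.35824500°, λ=-138.23718600°, h=2416.0260 m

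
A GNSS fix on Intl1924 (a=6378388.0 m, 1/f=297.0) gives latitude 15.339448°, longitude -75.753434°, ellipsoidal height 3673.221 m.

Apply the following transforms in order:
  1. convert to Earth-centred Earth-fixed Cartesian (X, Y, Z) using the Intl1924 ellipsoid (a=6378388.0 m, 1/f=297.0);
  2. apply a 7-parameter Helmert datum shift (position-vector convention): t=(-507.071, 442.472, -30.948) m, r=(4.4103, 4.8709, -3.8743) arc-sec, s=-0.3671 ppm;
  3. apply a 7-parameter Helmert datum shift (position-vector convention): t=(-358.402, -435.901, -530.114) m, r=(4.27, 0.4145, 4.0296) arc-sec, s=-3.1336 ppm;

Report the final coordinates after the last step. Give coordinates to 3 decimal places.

X=1514175.913 m, Y=-5966864.635 m, Z=1676486.085 m

start: φ=15.339448°, λ=-75.753434°, h=3673.221 m
→ ECEF (a=6378388.000, f=1/297.0): X=1514999.2227, Y=-5966822.6382, Z=1677342.9327
→ Helmert 7p (PV): X=1514419.1300, Y=-5966442.2967, Z=1677148.0116
→ Helmert 7p (PV): X=1514175.9131, Y=-5966864.6350, Z=1676486.0846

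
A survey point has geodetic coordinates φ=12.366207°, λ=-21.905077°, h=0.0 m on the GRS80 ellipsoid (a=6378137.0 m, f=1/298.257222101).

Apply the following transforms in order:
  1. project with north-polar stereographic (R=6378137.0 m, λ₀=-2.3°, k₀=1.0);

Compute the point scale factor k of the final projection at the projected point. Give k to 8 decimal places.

1.64723038

start: φ=12.366207°, λ=-21.905077°, h=0.000 m
→ into stereo (λ₀=-2.3°): φ=12.36620700°, λ−λ₀=-19.60507700°
scale k = 1.64723038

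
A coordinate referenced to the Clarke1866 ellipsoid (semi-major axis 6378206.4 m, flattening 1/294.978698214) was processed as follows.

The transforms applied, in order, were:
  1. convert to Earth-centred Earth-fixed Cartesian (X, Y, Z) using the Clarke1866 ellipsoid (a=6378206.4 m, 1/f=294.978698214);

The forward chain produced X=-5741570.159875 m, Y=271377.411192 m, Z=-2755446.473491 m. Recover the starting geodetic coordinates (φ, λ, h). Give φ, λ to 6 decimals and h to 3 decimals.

φ=-25.763967°, λ=177.293908°, h=155.361 m

start: X=-5741570.1599, Y=271377.4112, Z=-2755446.4735 m
→ geod (Bowring, a=6378206.400): φ=-25.76396700°, λ=177.29390800°, h=155.3610 m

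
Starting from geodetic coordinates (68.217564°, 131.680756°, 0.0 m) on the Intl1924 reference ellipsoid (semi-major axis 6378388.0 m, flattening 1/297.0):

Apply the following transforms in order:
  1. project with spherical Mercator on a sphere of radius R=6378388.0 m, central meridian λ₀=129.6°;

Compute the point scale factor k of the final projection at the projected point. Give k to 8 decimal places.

2.69481352

start: φ=68.217564°, λ=131.680756°, h=0.000 m
→ into merc (λ₀=129.6°): φ=68.21756400°, λ−λ₀=2.08075600°
scale k = 2.69481352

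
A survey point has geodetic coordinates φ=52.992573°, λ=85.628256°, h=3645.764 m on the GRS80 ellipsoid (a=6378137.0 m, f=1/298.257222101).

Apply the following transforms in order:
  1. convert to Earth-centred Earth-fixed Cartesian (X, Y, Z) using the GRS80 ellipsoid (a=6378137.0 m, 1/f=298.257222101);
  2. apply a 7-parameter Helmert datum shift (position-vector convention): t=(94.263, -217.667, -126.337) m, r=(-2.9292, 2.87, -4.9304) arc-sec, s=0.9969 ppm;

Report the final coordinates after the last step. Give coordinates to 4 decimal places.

start: φ=52.992573°, λ=85.628256°, h=3645.764 m
→ ECEF (a=6378137.000, f=1/298.257222101): X=293439.6478, Y=3838333.8883, Z=5072957.3989
→ Helmert 7p (PV): X=293696.5380, Y=3838185.0756, Z=5072777.5273

X=293696.5380 m, Y=3838185.0756 m, Z=5072777.5273 m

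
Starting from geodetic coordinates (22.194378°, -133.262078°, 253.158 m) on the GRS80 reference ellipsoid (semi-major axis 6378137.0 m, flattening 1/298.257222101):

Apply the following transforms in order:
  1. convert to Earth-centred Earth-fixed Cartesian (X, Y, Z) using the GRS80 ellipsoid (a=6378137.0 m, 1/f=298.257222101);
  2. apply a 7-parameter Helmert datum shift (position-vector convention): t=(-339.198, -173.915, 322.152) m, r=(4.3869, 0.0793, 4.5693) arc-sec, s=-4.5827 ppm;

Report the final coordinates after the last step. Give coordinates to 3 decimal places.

X=-4049619.475 m, Y=-4303110.739 m, Z=2394672.539 m

start: φ=22.194378°, λ=-133.262078°, h=253.158 m
→ ECEF (a=6378137.000, f=1/298.257222101): X=-4049395.0730, Y=-4302815.9127, Z=2394451.3159
→ Helmert 7p (PV): X=-4049619.4752, Y=-4303110.7390, Z=2394672.5385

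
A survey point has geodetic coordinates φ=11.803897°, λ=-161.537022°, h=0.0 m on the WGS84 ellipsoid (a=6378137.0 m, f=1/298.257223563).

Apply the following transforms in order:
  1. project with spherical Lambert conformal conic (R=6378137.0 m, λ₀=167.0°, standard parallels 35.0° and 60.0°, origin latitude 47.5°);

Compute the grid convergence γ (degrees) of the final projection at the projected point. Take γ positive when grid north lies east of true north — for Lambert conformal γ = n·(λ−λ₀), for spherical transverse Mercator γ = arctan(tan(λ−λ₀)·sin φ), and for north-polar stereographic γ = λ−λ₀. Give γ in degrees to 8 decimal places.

23.38739040

start: φ=11.803897°, λ=-161.537022°, h=0.000 m
→ into lcc (λ₀=167.0°): φ=11.80389700°, λ−λ₀=31.46297800°
convergence γ = 23.38739040°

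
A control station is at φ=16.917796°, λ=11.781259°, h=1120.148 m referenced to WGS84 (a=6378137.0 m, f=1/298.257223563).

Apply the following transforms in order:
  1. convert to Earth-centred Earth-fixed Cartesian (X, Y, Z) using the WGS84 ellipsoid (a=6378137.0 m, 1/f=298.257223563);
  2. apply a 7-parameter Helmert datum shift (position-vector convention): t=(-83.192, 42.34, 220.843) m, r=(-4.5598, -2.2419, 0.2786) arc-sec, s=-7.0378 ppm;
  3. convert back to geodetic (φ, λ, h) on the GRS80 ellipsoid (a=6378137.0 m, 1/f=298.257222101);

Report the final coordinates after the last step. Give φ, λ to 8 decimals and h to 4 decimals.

φ=16.92024997°, λ=11.78229785°, h=1069.9652 m

start: φ=16.917796°, λ=11.781259°, h=1120.148 m
→ ECEF (a=6378137.000, f=1/298.257223563): X=5976309.1975, Y=1246476.0601, Z=1844457.5605
→ Helmert 7p (PV): X=5976162.2145, Y=1246558.4740, Z=1844702.8238
→ geod (Bowring, a=6378137.000): φ=16.92024997°, λ=11.78229785°, h=1069.9652 m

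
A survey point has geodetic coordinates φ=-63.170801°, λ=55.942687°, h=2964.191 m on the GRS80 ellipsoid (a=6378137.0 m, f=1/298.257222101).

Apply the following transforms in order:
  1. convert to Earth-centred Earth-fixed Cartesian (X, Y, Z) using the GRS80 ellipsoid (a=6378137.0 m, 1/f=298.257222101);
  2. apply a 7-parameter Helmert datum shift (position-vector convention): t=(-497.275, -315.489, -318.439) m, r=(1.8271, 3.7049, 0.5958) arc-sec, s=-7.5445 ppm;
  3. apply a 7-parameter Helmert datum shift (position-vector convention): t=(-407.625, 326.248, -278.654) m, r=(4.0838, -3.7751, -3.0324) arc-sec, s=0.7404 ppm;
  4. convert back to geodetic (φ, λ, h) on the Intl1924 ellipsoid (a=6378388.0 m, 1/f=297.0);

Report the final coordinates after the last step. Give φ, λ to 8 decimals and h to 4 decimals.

φ=-63.17649667°, λ=55.95878092°, h=3050.4104 m

start: φ=-63.170801°, λ=55.942687°, h=2964.191 m
→ ECEF (a=6378137.000, f=1/298.257222101): X=1617175.8040, Y=2392396.1236, Z=-5671241.0095
→ Helmert 7p (PV): X=1616557.5525, Y=2392117.4920, Z=-5671524.5173
→ Helmert 7p (PV): X=1616290.0936, Y=2392534.0349, Z=-5671730.4228
→ geod (Bowring, a=6378388.000): φ=-63.17649667°, λ=55.95878092°, h=3050.4104 m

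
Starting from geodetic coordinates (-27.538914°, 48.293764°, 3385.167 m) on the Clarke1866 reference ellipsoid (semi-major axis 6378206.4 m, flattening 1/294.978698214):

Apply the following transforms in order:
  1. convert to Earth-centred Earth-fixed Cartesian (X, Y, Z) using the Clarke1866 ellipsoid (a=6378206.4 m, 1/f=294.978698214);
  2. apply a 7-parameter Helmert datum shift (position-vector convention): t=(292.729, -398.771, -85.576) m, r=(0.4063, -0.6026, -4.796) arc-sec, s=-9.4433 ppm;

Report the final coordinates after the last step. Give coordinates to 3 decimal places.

start: φ=-27.538914°, λ=48.293764°, h=3385.167 m
→ ECEF (a=6378206.400, f=1/294.978698214): X=3767416.3223, Y=4227528.9172, Z=-2932695.6511
→ Helmert 7p (PV): X=3767780.3384, Y=4227008.4032, Z=-2932734.1991

X=3767780.338 m, Y=4227008.403 m, Z=-2932734.199 m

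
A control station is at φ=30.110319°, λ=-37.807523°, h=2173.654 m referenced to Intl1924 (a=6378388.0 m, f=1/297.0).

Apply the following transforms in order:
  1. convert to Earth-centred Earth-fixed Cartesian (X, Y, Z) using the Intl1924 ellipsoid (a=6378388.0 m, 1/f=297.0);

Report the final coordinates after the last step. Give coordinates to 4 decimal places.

X=4364568.5751 m, Y=-3386424.3902 m, Z=3182095.0428 m

start: φ=30.110319°, λ=-37.807523°, h=2173.654 m
→ ECEF (a=6378388.000, f=1/297.0): X=4364568.5751, Y=-3386424.3902, Z=3182095.0428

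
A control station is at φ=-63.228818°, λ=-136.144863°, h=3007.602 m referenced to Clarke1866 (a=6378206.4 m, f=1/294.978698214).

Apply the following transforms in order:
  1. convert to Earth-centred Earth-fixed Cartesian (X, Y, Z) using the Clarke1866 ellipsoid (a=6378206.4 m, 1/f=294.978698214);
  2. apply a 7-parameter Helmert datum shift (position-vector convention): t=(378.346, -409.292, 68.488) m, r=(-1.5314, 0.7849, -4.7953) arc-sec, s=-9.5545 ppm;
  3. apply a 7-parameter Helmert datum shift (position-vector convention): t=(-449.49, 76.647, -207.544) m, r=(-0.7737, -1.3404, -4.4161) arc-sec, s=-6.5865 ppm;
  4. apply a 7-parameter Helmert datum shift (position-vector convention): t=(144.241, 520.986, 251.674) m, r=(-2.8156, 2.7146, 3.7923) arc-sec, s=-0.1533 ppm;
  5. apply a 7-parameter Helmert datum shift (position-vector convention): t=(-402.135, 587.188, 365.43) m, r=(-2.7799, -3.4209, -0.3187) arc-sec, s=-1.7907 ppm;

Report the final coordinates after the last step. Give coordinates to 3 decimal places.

X=-2078549.926 m, Y=-1996148.764 m, Z=-5673358.857 m

start: φ=-63.228818°, λ=-136.144863°, h=3007.602 m
→ ECEF (a=6378206.400, f=1/294.978698214): X=-2078237.6265, Y=-1996800.8810, Z=-5674003.2955
→ Helmert 7p (PV): X=-2077907.4368, Y=-1997184.9055, Z=-5673857.8620
→ Helmert 7p (PV): X=-2078349.1288, Y=-1997071.8991, Z=-5674034.0468
→ Helmert 7p (PV): X=-2078242.5264, Y=-1996666.2715, Z=-5673726.8895
→ Helmert 7p (PV): X=-2078549.9264, Y=-1996148.7636, Z=-5673358.8574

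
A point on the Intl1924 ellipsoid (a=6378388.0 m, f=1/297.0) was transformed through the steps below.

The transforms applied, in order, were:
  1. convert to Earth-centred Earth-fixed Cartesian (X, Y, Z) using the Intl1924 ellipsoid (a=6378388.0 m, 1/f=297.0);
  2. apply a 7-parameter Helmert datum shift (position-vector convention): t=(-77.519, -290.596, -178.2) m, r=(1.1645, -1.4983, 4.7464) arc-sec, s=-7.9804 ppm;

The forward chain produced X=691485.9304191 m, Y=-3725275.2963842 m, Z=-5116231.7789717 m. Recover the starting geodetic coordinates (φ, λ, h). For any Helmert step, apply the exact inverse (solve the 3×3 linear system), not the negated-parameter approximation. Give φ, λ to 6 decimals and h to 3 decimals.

φ=-53.662975°, λ=-79.484429°, h=1700.279 m

start: X=691485.9304, Y=-3725275.2964, Z=-5116231.7790 m
→ Helmert⁻¹: X=691446.0873, Y=-3725059.2221, Z=-5116078.3997
→ geod (Bowring, a=6378388.000): φ=-53.66297500°, λ=-79.48442900°, h=1700.2790 m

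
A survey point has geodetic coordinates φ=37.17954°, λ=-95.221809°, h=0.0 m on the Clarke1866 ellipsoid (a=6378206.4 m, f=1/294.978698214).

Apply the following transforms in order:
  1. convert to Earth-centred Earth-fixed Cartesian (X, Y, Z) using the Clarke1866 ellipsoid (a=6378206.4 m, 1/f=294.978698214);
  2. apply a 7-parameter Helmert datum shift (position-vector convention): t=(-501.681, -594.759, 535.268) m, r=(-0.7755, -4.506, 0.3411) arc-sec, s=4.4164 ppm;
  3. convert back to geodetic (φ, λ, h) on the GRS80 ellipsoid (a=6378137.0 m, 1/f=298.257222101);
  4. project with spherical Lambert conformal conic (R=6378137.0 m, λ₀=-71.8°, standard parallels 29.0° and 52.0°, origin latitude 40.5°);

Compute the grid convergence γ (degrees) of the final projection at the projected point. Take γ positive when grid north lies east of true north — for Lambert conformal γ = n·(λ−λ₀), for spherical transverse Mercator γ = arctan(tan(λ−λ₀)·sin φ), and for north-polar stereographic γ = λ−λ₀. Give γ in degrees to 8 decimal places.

-15.31967168

start: φ=37.179540°, λ=-95.221809°, h=0.000 m
→ ECEF (a=6378206.400, f=1/294.978698214): X=-463076.4871, Y=-5066984.9494, Z=3833094.5160
→ Helmert 7p (PV): X=-463655.5709, Y=-5067588.4406, Z=3833655.6468
→ geod (Bowring, a=6378137.000): φ=37.17794654°, λ=-95.22768360°, h=842.6489 m
→ into lcc (λ₀=-71.8°): φ=37.17794654°, λ−λ₀=-23.42768360°
convergence γ = -15.31967168°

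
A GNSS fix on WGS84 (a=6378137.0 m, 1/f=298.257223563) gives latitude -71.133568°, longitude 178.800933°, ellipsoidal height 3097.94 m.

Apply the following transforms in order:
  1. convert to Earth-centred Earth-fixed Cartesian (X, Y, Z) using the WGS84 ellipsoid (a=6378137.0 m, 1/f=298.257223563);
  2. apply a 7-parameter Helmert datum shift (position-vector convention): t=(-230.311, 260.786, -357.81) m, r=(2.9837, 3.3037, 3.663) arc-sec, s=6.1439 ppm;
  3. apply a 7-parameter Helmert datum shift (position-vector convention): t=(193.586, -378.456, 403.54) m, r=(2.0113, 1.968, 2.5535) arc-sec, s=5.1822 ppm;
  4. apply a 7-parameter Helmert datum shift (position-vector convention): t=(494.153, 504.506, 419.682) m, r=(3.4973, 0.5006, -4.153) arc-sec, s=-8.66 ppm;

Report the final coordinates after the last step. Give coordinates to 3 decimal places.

start: φ=-71.133568°, λ=178.800933°, h=3097.940 m
→ ECEF (a=6378137.000, f=1/298.257223563): X=-2069212.0713, Y=43310.1044, Z=-6016048.7441
→ Helmert 7p (PV): X=-2069552.2229, Y=43621.4347, Z=-6016409.7472
→ Helmert 7p (PV): X=-2069427.3054, Y=43276.2508, Z=-6016017.2141
→ Helmert 7p (PV): X=-2068928.9604, Y=43924.0512, Z=-6015539.6772

X=-2068928.960 m, Y=43924.051 m, Z=-6015539.677 m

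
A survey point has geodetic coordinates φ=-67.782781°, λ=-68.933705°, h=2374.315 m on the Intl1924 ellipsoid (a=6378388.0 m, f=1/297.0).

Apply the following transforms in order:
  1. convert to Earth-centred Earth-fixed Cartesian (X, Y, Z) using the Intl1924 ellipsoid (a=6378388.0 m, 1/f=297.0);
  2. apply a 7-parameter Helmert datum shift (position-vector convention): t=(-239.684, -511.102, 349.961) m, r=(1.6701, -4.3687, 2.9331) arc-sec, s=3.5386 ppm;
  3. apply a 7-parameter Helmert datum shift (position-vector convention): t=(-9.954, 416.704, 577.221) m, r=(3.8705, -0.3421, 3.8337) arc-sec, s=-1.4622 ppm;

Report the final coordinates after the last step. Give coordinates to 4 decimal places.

start: φ=-67.782781°, λ=-68.933705°, h=2374.315 m
→ ECEF (a=6378388.000, f=1/297.0): X=869743.7498, Y=-2257947.5361, Z=-5884308.4256
→ Helmert 7p (PV): X=869663.8822, Y=-2258406.6156, Z=-5883979.1479
→ Helmert 7p (PV): X=869704.3907, Y=-2257860.0345, Z=-5883434.2592

X=869704.3907 m, Y=-2257860.0345 m, Z=-5883434.2592 m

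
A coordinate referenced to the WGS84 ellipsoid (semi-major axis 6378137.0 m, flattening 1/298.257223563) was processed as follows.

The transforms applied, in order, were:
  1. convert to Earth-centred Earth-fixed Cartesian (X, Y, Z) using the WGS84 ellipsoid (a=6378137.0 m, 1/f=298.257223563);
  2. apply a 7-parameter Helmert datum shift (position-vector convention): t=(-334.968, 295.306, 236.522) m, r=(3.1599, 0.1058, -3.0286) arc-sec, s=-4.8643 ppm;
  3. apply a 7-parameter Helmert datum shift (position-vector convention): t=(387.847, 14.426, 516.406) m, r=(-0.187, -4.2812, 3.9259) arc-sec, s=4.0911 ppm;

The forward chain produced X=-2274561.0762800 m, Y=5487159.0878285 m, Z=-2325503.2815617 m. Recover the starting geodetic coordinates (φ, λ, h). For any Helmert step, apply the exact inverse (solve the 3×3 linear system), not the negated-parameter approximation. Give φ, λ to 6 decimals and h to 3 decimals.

φ=-21.518994°, λ=112.517107°, h=3662.583 m

start: X=-2274561.0763, Y=5487159.0878, Z=-2325503.2816 m
→ Helmert⁻¹: X=-2274883.4546, Y=5487167.6207, Z=-2325957.9798
→ Helmert⁻¹: X=-2274638.9210, Y=5486829.9681, Z=-2326291.0401
→ geod (Bowring, a=6378137.000): φ=-21.51899400°, λ=112.51710700°, h=3662.5830 m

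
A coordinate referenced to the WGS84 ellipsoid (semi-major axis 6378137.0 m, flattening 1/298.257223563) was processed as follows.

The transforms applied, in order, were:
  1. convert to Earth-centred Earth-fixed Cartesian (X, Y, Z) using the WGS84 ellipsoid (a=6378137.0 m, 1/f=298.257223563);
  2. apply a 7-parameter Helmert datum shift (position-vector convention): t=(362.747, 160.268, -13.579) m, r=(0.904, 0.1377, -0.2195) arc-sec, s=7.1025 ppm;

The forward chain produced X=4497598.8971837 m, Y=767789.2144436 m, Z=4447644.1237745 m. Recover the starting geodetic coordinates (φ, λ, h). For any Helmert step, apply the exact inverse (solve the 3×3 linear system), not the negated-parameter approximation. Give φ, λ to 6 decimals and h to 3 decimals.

start: X=4497598.8972, Y=767789.2144, Z=4447644.1238 m
→ Helmert⁻¹: X=4497200.4227, Y=767647.7728, Z=4447625.7514
→ geod (Bowring, a=6378137.000): φ=44.46340300°, λ=9.68672000°, h=3767.6460 m

φ=44.463403°, λ=9.686720°, h=3767.646 m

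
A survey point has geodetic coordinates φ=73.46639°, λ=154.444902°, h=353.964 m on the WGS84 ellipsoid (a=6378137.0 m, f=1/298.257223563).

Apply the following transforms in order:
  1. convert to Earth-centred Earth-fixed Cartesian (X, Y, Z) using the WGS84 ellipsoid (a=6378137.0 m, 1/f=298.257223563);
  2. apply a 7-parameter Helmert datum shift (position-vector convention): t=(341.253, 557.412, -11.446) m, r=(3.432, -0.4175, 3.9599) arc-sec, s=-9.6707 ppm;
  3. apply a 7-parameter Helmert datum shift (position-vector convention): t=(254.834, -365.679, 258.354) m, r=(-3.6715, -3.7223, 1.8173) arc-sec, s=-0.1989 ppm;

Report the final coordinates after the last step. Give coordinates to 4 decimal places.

start: φ=73.466390°, λ=154.444902°, h=353.964 m
→ ECEF (a=6378137.000, f=1/298.257223563): X=-1642659.9603, Y=785448.5293, Z=6092596.4486
→ Helmert 7p (PV): X=-1642330.2325, Y=785865.4372, Z=6092535.8269
→ Helmert 7p (PV): X=-1642191.9429, Y=785593.5788, Z=6092749.3429

X=-1642191.9429 m, Y=785593.5788 m, Z=6092749.3429 m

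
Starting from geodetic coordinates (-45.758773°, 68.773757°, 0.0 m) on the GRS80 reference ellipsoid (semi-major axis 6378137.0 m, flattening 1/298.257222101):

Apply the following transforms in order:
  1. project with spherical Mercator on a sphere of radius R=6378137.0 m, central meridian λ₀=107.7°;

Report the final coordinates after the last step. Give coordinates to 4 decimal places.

start: φ=-45.758773°, λ=68.773757°, h=0.000 m
→ merc (R=6378137.0, λ₀=107.7°): E=-4333249.5493, N=-5741776.3346

E=-4333249.5493 m, N=-5741776.3346 m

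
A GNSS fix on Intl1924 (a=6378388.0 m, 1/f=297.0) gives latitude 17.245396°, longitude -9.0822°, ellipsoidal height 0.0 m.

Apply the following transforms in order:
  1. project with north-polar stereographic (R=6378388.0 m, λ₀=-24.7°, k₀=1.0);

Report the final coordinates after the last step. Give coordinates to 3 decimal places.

start: φ=17.245396°, λ=-9.082200°, h=0.000 m
→ stereo (R=6378388.0, λ₀=-24.7°): E=2529934.1825, N=-9050349.8287

E=2529934.182 m, N=-9050349.829 m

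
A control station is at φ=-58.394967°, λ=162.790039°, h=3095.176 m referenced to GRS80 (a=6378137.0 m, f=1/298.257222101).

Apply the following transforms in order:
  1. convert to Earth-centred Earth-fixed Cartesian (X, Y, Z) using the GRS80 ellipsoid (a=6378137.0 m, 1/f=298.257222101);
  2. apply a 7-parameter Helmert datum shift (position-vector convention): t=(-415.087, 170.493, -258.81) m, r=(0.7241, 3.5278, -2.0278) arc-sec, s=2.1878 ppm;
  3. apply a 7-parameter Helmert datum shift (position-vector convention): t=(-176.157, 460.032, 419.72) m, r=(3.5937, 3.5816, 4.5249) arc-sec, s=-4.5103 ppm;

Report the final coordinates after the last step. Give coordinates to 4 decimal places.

start: φ=-58.394967°, λ=162.790039°, h=3095.176 m
→ ECEF (a=6378137.000, f=1/298.257222101): X=-3202205.5545, Y=991858.2923, Z=-5411557.1902
→ Helmert 7p (PV): X=-3202710.4517, Y=992081.4339, Z=-5411769.5894
→ Helmert 7p (PV): X=-3202987.8970, Y=992561.0202, Z=-5411252.5641

X=-3202987.8970 m, Y=992561.0202 m, Z=-5411252.5641 m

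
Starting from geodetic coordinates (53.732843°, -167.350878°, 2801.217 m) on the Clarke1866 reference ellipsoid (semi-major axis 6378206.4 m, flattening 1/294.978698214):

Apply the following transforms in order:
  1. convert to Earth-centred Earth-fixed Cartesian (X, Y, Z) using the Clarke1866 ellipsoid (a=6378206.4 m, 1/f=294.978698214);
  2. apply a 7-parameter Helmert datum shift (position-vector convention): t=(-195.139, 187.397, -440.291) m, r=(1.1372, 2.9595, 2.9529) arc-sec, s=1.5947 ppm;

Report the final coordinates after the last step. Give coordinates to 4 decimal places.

X=-3691319.8921 m, Y=-828300.2711 m, Z=5120881.6921 m

start: φ=53.732843°, λ=-167.350878°, h=2801.217 m
→ ECEF (a=6378206.400, f=1/294.978698214): X=-3691204.2066, Y=-828405.2683, Z=5121265.4218
→ Helmert 7p (PV): X=-3691319.8921, Y=-828300.2711, Z=5120881.6921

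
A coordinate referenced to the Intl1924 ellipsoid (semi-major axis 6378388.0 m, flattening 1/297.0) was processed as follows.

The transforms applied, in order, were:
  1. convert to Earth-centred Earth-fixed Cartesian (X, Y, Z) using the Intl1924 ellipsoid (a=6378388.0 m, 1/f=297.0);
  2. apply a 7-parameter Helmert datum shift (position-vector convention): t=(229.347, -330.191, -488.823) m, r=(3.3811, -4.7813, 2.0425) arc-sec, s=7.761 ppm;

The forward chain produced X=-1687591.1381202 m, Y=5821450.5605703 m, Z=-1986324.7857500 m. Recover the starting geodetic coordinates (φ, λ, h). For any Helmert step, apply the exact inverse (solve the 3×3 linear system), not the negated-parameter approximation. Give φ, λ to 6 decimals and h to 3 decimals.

φ=-18.254683°, λ=106.167593°, h=2165.630 m

start: X=-1687591.1381, Y=5821450.5606, Z=-1986324.7857 m
→ Helmert⁻¹: X=-1687795.7709, Y=5821719.7296, Z=-1985876.8569
→ geod (Bowring, a=6378388.000): φ=-18.25468300°, λ=106.16759300°, h=2165.6300 m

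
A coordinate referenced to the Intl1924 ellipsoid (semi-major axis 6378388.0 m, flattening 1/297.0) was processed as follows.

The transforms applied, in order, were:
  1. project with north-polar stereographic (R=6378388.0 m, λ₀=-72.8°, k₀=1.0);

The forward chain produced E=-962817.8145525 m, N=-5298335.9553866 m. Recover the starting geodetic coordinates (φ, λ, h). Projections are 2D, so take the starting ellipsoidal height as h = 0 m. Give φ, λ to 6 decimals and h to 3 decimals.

start: E=-962817.8146, N=-5298335.9554 m
→ stereo⁻¹: φ=44.22718300°, λ=-83.09944500°

φ=44.227183°, λ=-83.099445°, h=0.000 m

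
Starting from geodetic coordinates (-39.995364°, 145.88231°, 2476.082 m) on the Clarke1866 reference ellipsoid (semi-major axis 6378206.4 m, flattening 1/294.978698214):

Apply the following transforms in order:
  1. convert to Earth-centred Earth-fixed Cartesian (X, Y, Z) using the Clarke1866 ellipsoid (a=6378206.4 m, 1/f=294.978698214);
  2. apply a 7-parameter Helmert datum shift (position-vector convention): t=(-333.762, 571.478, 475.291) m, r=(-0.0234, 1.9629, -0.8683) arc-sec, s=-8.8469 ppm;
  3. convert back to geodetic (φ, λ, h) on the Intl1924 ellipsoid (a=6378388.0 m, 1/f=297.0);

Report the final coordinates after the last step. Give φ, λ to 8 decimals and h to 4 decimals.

start: φ=-39.995364°, λ=145.882310°, h=2476.082 m
→ ECEF (a=6378206.400, f=1/294.978698214): X=-4052560.7400, Y=2745615.0578, Z=-4078984.8512
→ Helmert 7p (PV): X=-4052885.9084, Y=2746178.8425, Z=-4078435.2198
→ geod (Bowring, a=6378388.000): φ=-39.98688732°, λ=145.87898196°, h=2329.3719 m

φ=-39.98688732°, λ=145.87898196°, h=2329.3719 m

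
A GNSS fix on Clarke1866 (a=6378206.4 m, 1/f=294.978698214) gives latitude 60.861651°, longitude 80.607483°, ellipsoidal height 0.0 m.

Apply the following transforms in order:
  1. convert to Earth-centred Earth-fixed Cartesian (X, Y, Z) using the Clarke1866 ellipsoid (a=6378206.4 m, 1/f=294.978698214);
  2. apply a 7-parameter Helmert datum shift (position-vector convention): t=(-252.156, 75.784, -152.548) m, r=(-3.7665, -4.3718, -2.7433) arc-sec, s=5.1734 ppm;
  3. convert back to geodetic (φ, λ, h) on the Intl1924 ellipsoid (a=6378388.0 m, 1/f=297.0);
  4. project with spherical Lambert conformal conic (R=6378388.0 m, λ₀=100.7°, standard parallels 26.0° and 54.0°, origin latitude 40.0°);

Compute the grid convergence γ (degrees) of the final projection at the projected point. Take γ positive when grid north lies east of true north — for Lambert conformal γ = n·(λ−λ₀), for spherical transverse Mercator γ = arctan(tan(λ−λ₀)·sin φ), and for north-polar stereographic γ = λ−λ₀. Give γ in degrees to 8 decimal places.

-13.04410735

start: φ=60.861651°, λ=80.607483°, h=0.000 m
→ ECEF (a=6378206.400, f=1/294.978698214): X=508151.2120, Y=3071982.5238, Z=5547656.0327
→ Helmert 7p (PV): X=507824.9585, Y=3072168.7456, Z=5547486.8590
→ geod (Bowring, a=6378388.000): φ=60.85876804°, λ=80.61396487°, h=-377.5235 m
→ into lcc (λ₀=100.7°): φ=60.85876804°, λ−λ₀=-20.08603513°
convergence γ = -13.04410735°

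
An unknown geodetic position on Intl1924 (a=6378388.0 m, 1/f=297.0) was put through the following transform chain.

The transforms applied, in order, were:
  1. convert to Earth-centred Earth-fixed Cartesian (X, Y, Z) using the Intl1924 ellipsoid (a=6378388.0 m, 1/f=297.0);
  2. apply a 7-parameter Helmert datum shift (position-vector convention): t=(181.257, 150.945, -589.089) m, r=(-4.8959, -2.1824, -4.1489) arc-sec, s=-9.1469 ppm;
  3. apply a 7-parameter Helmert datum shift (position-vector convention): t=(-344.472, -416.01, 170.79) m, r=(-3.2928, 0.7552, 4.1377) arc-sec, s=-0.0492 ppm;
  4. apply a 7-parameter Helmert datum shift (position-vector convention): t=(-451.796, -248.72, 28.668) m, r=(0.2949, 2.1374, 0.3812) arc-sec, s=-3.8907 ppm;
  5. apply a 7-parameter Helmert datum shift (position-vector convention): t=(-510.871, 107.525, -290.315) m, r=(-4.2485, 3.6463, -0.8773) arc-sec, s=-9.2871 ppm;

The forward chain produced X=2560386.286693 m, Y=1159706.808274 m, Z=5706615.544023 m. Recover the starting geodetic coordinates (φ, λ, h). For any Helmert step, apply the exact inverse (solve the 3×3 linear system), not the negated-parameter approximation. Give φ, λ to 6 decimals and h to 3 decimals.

start: X=2560386.2867, Y=1159706.8083, Z=5706615.5440 m
→ Helmert⁻¹: X=2560815.1221, Y=1159503.3951, Z=5707028.0122
→ Helmert⁻¹: X=2561219.8878, Y=1159760.0534, Z=5707046.4308
→ Helmert⁻¹: X=2561566.8615, Y=1160033.6304, Z=5706903.8190
→ Helmert⁻¹: X=2561446.0937, Y=1159809.3426, Z=5707545.5420
→ geod (Bowring, a=6378388.000): φ=63.92596000°, λ=24.36076800°, h=1476.3440 m

φ=63.925960°, λ=24.360768°, h=1476.344 m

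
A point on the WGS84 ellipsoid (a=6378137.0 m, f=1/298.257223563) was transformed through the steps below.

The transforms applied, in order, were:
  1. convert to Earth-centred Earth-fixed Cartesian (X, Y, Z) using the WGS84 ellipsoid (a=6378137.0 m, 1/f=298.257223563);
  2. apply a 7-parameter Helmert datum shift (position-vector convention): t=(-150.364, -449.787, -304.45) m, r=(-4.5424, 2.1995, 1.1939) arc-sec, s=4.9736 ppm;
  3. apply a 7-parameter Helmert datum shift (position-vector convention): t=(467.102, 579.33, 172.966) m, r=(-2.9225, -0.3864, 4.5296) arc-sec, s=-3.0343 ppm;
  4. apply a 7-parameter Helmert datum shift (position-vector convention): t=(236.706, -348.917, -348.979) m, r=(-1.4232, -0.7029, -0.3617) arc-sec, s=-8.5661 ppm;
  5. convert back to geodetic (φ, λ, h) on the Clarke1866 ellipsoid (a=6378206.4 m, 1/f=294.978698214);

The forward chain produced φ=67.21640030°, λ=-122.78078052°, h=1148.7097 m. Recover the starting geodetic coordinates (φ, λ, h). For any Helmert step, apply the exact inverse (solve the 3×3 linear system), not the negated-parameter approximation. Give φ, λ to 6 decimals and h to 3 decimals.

φ=67.213356°, λ=-122.793228°, h=1545.141 m

start: φ=67.216400°, λ=-122.780781°, h=1148.710 m
→ ECEF (a=6378206.400, f=1/294.978698214): X=-1341411.8901, Y=-2082997.9922, Z=5858671.9091
→ Helmert⁻¹: X=-1341636.4705, Y=-2082709.6950, Z=5859061.2790
→ Helmert⁻¹: X=-1342142.4199, Y=-2083348.8853, Z=5858879.0867
→ Helmert⁻¹: X=-1342059.9165, Y=-2083010.0007, Z=5859094.2121
→ geod (Bowring, a=6378137.000): φ=67.21335600°, λ=-122.79322800°, h=1545.1410 m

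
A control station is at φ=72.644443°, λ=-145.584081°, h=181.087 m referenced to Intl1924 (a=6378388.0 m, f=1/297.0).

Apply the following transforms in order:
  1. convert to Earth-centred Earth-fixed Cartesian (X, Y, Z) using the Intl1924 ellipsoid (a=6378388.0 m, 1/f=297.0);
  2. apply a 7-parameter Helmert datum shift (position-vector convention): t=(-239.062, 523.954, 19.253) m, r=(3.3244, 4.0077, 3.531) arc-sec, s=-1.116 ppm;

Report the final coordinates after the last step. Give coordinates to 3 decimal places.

X=-1574599.599 m, Y=-1078323.938 m, Z=6065866.734 m

start: φ=72.644443°, λ=-145.584081°, h=181.087 m
→ ECEF (a=6378388.000, f=1/297.0): X=-1574498.6185, Y=-1078724.3781, Z=6065841.0441
→ Helmert 7p (PV): X=-1574599.5985, Y=-1078323.9377, Z=6065866.7340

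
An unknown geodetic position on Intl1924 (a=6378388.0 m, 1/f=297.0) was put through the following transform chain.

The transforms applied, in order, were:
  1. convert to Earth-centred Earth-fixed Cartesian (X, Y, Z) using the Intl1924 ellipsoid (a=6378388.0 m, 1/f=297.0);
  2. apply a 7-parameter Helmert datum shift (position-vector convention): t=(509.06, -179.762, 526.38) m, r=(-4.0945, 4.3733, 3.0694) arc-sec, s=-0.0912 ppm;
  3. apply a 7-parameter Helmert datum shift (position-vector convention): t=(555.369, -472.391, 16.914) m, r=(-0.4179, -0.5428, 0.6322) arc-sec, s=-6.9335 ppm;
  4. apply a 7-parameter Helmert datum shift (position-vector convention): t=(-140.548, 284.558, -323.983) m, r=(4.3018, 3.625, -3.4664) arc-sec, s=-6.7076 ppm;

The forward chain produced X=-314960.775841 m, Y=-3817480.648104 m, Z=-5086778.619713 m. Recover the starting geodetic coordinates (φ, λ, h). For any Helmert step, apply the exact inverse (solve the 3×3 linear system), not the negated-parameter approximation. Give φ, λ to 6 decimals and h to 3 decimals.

start: X=-314960.7758, Y=-3817480.6481, Z=-5086778.6197 m
→ Helmert⁻¹: X=-314668.7863, Y=-3817902.1833, Z=-5086414.6599
→ Helmert⁻¹: X=-315251.4268, Y=-3817444.9890, Z=-5086473.7456
→ Helmert⁻¹: X=-315709.4601, Y=-3817159.8950, Z=-5087083.0566
→ geod (Bowring, a=6378388.000): φ=-53.20843100°, λ=-94.72805500°, h=3136.8240 m

φ=-53.208431°, λ=-94.728055°, h=3136.824 m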